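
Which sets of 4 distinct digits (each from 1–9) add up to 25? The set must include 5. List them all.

4 distinct digits from 1–9 sum between 10 and 30.
Keeping only sets containing 5.

{3,5,8,9}; {4,5,7,9}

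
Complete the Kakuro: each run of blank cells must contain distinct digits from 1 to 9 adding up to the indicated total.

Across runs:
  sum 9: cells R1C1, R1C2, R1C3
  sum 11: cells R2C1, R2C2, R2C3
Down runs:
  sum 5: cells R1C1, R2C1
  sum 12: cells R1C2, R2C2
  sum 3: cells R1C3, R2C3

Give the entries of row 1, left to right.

3 in 2 cells must be {1,2}.
Nothing is forced directly, so branch on R1C2, whose candidates are 3 or 4 or 5. If R1C2 = 3: then R2C2 would have to be in {1,2,3,4,5,6,7,8} for the 11 across but in {9} for the 12 down — contradiction. If R1C2 = 5: that forces R1C3 = 1, R2C2 = 7, after which R2C3 would have to be in {1,3} for the 11 across but in {2} for the 3 down — contradiction. So R1C2 = 4.
Given what's placed, R1C3 must be 2 to fit the 9 across and 3 down.
R2C2 = 12 − 4 = 8 completes the 12 down.
R2C3 = 3 − 2 = 1 completes the 3 down.
R1C1 = 9 − 6 = 3 completes the 9 across.
R2C1 = 11 − 9 = 2 completes the 11 across.

3, 4, 2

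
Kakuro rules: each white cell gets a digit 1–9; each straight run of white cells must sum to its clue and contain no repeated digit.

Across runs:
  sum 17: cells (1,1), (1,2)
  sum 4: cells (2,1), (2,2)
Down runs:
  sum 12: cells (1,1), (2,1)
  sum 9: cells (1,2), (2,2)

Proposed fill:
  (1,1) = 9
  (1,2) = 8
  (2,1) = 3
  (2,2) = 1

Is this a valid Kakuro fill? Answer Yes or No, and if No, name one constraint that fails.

Across: 9+8=17; 3+1=4. Down: 9+3=12; 8+1=9. No digit repeats within any run.

Yes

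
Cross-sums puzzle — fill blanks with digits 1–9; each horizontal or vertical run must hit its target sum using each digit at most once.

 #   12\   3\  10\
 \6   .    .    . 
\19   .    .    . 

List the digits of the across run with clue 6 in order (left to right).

3 1 2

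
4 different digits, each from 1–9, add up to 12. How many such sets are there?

2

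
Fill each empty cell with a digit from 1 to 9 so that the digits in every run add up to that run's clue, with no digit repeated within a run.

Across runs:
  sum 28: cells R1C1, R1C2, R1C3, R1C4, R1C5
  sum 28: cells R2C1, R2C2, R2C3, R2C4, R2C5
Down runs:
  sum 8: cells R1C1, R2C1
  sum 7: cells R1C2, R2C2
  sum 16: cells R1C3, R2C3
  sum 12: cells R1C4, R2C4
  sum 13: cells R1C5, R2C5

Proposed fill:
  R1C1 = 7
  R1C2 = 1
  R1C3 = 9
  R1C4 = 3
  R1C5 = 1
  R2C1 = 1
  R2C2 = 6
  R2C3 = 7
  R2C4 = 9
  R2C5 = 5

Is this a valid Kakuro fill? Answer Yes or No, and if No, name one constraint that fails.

No — the across run R1C1–R1C5 sums to 21, not 28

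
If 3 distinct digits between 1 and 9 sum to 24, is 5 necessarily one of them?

The only way to make 24 from 3 distinct digits is {7,8,9}, which does not contain 5.

No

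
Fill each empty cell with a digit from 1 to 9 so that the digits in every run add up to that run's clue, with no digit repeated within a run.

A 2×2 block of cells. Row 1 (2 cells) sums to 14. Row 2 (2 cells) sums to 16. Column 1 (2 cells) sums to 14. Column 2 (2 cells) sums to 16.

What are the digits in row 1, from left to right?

5, 9

16 in 2 cells must be {7,9}.
The 14 across and the 16 down share only 9, so (1,2) = 9.
The 16 across and the 14 down share only 9, so (2,1) = 9.
(2,2) = 16 − 9 = 7 completes the 16 across.
(1,1) = 14 − 9 = 5 completes the 14 across.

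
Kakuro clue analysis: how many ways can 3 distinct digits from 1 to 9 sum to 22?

3 distinct digits from 1–9 sum between 6 and 24.
Enumerating: {5,8,9}, {6,7,9}.

2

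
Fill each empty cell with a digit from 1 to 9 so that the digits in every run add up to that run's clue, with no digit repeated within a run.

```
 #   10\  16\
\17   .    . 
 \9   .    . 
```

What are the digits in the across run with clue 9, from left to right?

2 7

17 in 2 cells must be {8,9}; 16 in 2 cells must be {7,9}.
The 17 across and the 16 down share only 9, so R1C2 = 9.
R2C2 = 16 − 9 = 7 completes the 16 down.
R1C1 = 17 − 9 = 8 completes the 17 across.
R2C1 = 9 − 7 = 2 completes the 9 across.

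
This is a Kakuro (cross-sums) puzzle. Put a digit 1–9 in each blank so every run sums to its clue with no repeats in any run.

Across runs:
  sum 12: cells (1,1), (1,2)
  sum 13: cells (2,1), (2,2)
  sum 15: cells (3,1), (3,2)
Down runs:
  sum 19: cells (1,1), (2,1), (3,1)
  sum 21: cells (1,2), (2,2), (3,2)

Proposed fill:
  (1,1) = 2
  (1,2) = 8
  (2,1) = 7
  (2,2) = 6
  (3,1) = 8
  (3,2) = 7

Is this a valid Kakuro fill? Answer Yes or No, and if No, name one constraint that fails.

No — the across run (1,1)–(1,2) sums to 10, not 12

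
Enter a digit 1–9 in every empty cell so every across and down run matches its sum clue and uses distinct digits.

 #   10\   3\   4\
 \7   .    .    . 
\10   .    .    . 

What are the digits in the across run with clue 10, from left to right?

6 1 3

7 in 3 cells must be {1,2,4}; 3 in 2 cells must be {1,2}; 4 in 2 cells must be {1,3}.
The 7 across and the 4 down share only 1, so R1C3 = 1.
R2C3 = 4 − 1 = 3 completes the 4 down.
Given what's placed, R1C2 must be 2 to fit the 7 across and 3 down.
R2C2 = 3 − 2 = 1 completes the 3 down.
R1C1 = 7 − 3 = 4 completes the 7 across.
R2C1 = 10 − 4 = 6 completes the 10 across.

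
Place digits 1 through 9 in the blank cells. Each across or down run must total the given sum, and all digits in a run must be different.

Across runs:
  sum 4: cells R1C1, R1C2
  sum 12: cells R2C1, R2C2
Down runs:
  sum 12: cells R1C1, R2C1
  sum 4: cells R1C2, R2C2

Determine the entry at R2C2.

4 in 2 cells must be {1,3}.
The 4 across and the 12 down share only 3, so R1C1 = 3.
R1C2 = 4 − 3 = 1 completes the 4 across.
R2C1 = 12 − 3 = 9 completes the 12 down.
R2C2 = 12 − 9 = 3 completes the 12 across.

3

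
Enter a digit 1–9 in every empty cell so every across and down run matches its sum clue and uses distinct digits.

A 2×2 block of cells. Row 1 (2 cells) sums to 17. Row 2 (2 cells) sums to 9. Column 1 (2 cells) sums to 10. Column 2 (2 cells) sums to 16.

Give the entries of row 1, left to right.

17 in 2 cells must be {8,9}; 16 in 2 cells must be {7,9}.
The 17 across and the 16 down share only 9, so (1,2) = 9.
(2,2) = 16 − 9 = 7 completes the 16 down.
(1,1) = 17 − 9 = 8 completes the 17 across.
(2,1) = 9 − 7 = 2 completes the 9 across.

8 9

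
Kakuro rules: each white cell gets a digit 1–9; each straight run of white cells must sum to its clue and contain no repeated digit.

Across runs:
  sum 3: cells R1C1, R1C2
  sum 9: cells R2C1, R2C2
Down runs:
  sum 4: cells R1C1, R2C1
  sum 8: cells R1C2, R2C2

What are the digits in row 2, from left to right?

3 in 2 cells must be {1,2}; 4 in 2 cells must be {1,3}.
The 3 across and the 4 down share only 1, so R1C1 = 1.
R1C2 = 3 − 1 = 2 completes the 3 across.
R2C1 = 4 − 1 = 3 completes the 4 down.
R2C2 = 9 − 3 = 6 completes the 9 across.

3 6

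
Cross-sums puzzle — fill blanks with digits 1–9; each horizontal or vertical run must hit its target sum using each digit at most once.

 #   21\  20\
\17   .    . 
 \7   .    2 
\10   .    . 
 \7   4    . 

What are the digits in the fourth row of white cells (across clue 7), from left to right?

4 3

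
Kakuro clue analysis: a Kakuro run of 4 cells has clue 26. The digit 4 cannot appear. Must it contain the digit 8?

Every partition of 26 into 4 distinct digits under that restriction includes 8: {2,7,8,9}, {3,6,8,9}, {5,6,7,8}.

Yes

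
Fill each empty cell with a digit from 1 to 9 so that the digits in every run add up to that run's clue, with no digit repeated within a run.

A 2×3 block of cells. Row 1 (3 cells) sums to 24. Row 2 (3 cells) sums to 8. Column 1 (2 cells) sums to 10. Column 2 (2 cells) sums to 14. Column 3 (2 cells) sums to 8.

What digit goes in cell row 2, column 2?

5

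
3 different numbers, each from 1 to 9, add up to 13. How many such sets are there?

7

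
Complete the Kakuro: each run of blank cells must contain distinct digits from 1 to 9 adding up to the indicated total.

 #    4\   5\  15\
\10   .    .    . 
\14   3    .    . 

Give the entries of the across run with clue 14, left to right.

4 in 2 cells must be {1,3}.
R1C1 = 4 − 3 = 1 completes the 4 down.
Nothing is forced directly, so branch on R2C2, whose candidates are 2 or 4. If R2C2 = 4: then R1C2 would have to be in {2,3,4,5,6,7} for the 10 across but in {1} for the 5 down — contradiction. So R2C2 = 2.
R1C2 = 5 − 2 = 3 completes the 5 down.
R1C3 = 10 − 4 = 6 completes the 10 across.
R2C3 = 14 − 5 = 9 completes the 14 across.

3, 2, 9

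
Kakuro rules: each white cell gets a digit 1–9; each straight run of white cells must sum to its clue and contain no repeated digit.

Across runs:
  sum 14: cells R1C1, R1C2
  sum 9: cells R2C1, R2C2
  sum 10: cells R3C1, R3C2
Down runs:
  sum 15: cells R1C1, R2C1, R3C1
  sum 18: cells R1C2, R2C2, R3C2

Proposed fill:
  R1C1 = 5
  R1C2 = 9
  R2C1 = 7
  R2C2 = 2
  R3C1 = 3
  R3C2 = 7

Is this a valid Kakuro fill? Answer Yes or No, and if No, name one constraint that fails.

Across: 5+9=14; 7+2=9; 3+7=10. Down: 5+7+3=15; 9+2+7=18. No digit repeats within any run.

Yes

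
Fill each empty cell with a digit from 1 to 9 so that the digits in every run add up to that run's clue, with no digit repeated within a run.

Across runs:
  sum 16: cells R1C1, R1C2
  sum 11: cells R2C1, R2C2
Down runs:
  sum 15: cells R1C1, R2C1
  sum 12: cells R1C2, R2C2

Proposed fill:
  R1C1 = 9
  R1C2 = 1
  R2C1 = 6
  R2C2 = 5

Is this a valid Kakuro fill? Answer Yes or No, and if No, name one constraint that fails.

No — the down run R1C2–R2C2 sums to 6, not 12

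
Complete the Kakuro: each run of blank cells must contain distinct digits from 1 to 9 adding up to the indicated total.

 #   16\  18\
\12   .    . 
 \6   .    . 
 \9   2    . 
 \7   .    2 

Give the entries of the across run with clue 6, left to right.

R3C2 = 9 − 2 = 7 completes the 9 across.
R4C1 = 7 − 2 = 5 completes the 7 across.
Given what's placed, R2C1 must be 1 to fit the 6 across and 16 down.
R2C2 = 6 − 1 = 5 completes the 6 across.
R1C1 = 16 − 8 = 8 completes the 16 down.
R1C2 = 12 − 8 = 4 completes the 12 across.

1 5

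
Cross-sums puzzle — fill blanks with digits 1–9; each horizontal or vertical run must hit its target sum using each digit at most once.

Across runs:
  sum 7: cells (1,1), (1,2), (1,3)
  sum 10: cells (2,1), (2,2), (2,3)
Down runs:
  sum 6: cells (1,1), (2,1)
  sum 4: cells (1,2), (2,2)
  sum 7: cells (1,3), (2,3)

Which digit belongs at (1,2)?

1

7 in 3 cells must be {1,2,4}; 4 in 2 cells must be {1,3}.
The 7 across and the 4 down share only 1, so (1,2) = 1.
(2,2) = 4 − 1 = 3 completes the 4 down.
Nothing is forced directly, so branch on (1,1), whose candidates are 2 or 4. If (1,1) = 2: that forces (1,3) = 4, after which (2,1) would have to be in {1,2,5,6} for the 10 across but in {4} for the 6 down — contradiction. So (1,1) = 4.
(1,3) = 7 − 5 = 2 completes the 7 across.
(2,1) = 6 − 4 = 2 completes the 6 down.
(2,3) = 10 − 5 = 5 completes the 10 across.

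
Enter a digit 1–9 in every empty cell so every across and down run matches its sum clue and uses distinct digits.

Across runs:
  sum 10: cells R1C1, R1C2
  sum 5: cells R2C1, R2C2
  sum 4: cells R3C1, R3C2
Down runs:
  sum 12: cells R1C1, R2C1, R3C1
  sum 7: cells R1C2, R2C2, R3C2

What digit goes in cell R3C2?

4 in 2 cells must be {1,3}; 7 in 3 cells must be {1,2,4}.
The 4 across and the 7 down share only 1, so R3C2 = 1.
R3C1 = 4 − 1 = 3 completes the 4 across.
Nothing is forced directly, so branch on R1C2, whose candidates are 2 or 4. If R1C2 = 4: then R1C1 would have to be in {6} for the 10 across but in {1,2,4,5,7,8} for the 12 down — contradiction. So R1C2 = 2.
R1C1 = 10 − 2 = 8 completes the 10 across.
R2C1 = 12 − 11 = 1 completes the 12 down.
R2C2 = 5 − 1 = 4 completes the 5 across.

1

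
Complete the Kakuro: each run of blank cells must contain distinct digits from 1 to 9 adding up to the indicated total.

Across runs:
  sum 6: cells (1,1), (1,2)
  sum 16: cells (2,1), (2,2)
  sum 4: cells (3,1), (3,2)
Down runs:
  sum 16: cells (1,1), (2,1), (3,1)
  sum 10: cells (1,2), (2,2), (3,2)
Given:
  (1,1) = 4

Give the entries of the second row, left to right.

16 in 2 cells must be {7,9}; 4 in 2 cells must be {1,3}.
(1,2) = 6 − 4 = 2 completes the 6 across.
(2,2) = 7: the only remaining digit allowed by both the 16 across and the 10 down.
Given what's placed, (3,1) must be 3 to fit the 4 across and 16 down.
(3,2) = 4 − 3 = 1 completes the 4 across.
(2,1) = 16 − 7 = 9 completes the 16 across.

9, 7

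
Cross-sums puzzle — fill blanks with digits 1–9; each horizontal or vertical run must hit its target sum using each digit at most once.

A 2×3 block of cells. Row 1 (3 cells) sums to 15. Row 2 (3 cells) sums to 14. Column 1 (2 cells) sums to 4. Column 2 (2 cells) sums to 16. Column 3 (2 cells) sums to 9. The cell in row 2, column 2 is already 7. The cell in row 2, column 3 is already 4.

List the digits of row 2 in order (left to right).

3 7 4

4 in 2 cells must be {1,3}; 16 in 2 cells must be {7,9}.
(1,2) = 16 − 7 = 9 completes the 16 down.
(1,3) = 9 − 4 = 5 completes the 9 down.
(2,1) = 14 − 11 = 3 completes the 14 across.
(1,1) = 15 − 14 = 1 completes the 15 across.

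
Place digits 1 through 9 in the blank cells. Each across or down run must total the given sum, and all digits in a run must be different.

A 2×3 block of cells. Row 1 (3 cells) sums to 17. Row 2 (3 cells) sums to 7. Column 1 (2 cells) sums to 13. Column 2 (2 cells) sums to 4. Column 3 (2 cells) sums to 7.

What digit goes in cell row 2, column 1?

4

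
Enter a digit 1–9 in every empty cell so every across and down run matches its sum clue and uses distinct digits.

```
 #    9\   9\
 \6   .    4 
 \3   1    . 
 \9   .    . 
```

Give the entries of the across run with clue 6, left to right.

2, 4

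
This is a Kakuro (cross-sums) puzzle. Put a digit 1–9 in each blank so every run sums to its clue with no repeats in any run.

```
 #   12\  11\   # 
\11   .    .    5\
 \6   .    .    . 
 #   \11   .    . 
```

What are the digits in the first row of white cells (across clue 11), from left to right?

9, 2

6 in 3 cells must be {1,2,3}.
The 6 across and the 12 down share only 3, so R2C1 = 3.
R1C1 = 12 − 3 = 9 completes the 12 down.
R1C2 = 11 − 9 = 2 completes the 11 across.
R2C2 = 1: the only remaining digit allowed by both the 6 across and the 11 down.
R2C3 = 6 − 4 = 2 completes the 6 across.
R3C2 = 11 − 3 = 8 completes the 11 down.
R3C3 = 11 − 8 = 3 completes the 11 across.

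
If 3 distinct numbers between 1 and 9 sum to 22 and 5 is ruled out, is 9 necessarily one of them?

Yes

The only way to make 22 from 3 distinct digits under that restriction is {6,7,9}, which contains 9.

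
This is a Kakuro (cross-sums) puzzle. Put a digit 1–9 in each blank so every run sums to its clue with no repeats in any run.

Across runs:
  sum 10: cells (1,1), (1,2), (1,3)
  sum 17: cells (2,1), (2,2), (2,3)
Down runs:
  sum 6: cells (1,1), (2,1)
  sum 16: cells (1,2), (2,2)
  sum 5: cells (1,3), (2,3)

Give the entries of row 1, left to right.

1 7 2

16 in 2 cells must be {7,9}.
The 10 across and the 16 down share only 7, so (1,2) = 7.
(2,2) = 16 − 7 = 9 completes the 16 down.
Nothing is forced directly, so branch on (1,1), whose candidates are 1 or 2. If (1,1) = 2: that forces (1,3) = 1, after which (2,1) would have to be in {1,2,3,5,6,7} for the 17 across but in {4} for the 6 down — contradiction. So (1,1) = 1.
(1,3) = 10 − 8 = 2 completes the 10 across.
(2,1) = 6 − 1 = 5 completes the 6 down.
(2,3) = 17 − 14 = 3 completes the 17 across.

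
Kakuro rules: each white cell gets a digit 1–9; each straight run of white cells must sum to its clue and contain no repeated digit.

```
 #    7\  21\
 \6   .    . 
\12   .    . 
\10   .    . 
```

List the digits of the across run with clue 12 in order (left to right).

4, 8

7 in 3 cells must be {1,2,4}.
The 12 across and the 7 down share only 4, so R2C1 = 4.
R2C2 = 12 − 4 = 8 completes the 12 across.
Given what's placed, R1C2 must be 4 to fit the 6 across and 21 down.
R3C2 = 21 − 12 = 9 completes the 21 down.
R1C1 = 6 − 4 = 2 completes the 6 across.
R3C1 = 10 − 9 = 1 completes the 10 across.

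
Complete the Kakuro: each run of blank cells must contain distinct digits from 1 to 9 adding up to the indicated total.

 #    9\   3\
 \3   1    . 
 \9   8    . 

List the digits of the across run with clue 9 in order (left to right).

8 1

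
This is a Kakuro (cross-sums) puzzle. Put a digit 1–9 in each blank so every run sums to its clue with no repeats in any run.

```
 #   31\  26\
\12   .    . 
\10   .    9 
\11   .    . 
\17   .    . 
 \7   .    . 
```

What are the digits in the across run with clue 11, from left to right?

8, 3

17 in 2 cells must be {8,9}.
R2C1 = 10 − 9 = 1 completes the 10 across.
Given what's placed, R4C2 must be 8 to fit the 17 across and 26 down.
R5C1 = 6: the only remaining digit allowed by both the 7 across and the 31 down.
R5C2 = 7 − 6 = 1 completes the 7 across.
R4C1 = 17 − 8 = 9 completes the 17 across.
Nothing is forced directly, so branch on R1C1, whose candidates are 7 or 8. If R1C1 = 8: then R1C2 would have to be in {4} for the 12 across but in {2,3,5,6} for the 26 down — contradiction. So R1C1 = 7.
R1C2 = 12 − 7 = 5 completes the 12 across.
R3C1 = 31 − 23 = 8 completes the 31 down.
R3C2 = 11 − 8 = 3 completes the 11 across.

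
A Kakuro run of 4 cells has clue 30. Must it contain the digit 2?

The only way to make 30 from 4 distinct digits is {6,7,8,9}, which does not contain 2.

No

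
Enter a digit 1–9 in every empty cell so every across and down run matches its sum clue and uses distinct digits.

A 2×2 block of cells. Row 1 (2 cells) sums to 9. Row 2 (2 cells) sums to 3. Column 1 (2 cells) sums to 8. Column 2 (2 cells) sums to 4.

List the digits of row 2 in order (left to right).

2, 1

3 in 2 cells must be {1,2}; 4 in 2 cells must be {1,3}.
The 3 across and the 4 down share only 1, so (2,2) = 1.
(1,2) = 4 − 1 = 3 completes the 4 down.
(2,1) = 3 − 1 = 2 completes the 3 across.
(1,1) = 9 − 3 = 6 completes the 9 across.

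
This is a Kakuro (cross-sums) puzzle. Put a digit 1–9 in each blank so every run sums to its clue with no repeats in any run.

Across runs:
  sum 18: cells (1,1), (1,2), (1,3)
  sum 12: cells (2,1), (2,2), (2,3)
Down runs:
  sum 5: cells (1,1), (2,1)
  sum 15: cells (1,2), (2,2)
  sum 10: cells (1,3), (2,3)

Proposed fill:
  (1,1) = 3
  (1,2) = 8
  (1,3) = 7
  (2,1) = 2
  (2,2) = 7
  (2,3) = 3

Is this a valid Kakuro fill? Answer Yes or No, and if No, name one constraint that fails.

Across: 3+8+7=18; 2+7+3=12. Down: 3+2=5; 8+7=15; 7+3=10. No digit repeats within any run.

Yes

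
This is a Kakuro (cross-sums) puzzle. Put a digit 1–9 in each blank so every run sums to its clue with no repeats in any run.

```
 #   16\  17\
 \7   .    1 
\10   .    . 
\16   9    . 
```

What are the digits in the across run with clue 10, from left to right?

1 9

16 in 2 cells must be {7,9}.
R1C1 = 7 − 1 = 6 completes the 7 across.
R2C1 = 16 − 15 = 1 completes the 16 down.
R2C2 = 10 − 1 = 9 completes the 10 across.
R3C2 = 16 − 9 = 7 completes the 16 across.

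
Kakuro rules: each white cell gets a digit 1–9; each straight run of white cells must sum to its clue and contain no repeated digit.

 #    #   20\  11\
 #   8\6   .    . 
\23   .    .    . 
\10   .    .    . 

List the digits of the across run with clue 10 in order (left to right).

23 in 3 cells must be {6,8,9}.
Only 6 fits R2C1 under both its across sum 23 and down sum 8.
Given what's placed, R2C3 must be 8 to fit the 23 across and 11 down.
R3C1 = 8 − 6 = 2 completes the 8 down.
R3C3 = 1: the only remaining digit allowed by both the 10 across and the 11 down.
R1C3 = 11 − 9 = 2 completes the 11 down.
R2C2 = 23 − 14 = 9 completes the 23 across.
R3C2 = 10 − 3 = 7 completes the 10 across.

2 7 1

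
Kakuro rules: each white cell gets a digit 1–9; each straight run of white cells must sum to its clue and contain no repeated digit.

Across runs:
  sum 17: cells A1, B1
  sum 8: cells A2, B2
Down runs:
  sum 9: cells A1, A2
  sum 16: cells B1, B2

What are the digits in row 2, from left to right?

17 in 2 cells must be {8,9}; 16 in 2 cells must be {7,9}.
The 17 across and the 9 down share only 8, so A1 = 8.
B1 = 17 − 8 = 9 completes the 17 across.
A2 = 9 − 8 = 1 completes the 9 down.
B2 = 8 − 1 = 7 completes the 8 across.

1, 7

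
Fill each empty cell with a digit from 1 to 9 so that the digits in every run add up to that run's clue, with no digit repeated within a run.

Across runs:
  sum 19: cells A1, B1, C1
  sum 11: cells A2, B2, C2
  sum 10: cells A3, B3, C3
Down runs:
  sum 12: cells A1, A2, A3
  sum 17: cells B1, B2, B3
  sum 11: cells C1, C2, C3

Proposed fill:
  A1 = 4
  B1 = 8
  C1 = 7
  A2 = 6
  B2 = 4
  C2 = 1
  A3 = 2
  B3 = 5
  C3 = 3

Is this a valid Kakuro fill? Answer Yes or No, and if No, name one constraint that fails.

Across: 4+8+7=19; 6+4+1=11; 2+5+3=10. Down: 4+6+2=12; 8+4+5=17; 7+1+3=11. No digit repeats within any run.

Yes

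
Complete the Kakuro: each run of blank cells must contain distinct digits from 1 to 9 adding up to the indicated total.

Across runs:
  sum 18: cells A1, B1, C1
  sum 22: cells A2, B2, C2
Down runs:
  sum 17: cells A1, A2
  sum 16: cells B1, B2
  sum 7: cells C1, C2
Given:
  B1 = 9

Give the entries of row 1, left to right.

17 in 2 cells must be {8,9}; 16 in 2 cells must be {7,9}.
Given what's placed, A1 must be 8 to fit the 18 across and 17 down.
C1 = 18 − 17 = 1 completes the 18 across.
A2 = 17 − 8 = 9 completes the 17 down.
B2 = 16 − 9 = 7 completes the 16 down.
C2 = 22 − 16 = 6 completes the 22 across.

8, 9, 1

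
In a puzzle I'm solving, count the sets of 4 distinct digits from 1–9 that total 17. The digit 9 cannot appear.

4 distinct digits from 1–9 sum between 10 and 30.
Dropping sets that contain 9.

7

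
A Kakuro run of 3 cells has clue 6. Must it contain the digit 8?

The only way to make 6 from 3 distinct digits is {1,2,3}, which does not contain 8.

No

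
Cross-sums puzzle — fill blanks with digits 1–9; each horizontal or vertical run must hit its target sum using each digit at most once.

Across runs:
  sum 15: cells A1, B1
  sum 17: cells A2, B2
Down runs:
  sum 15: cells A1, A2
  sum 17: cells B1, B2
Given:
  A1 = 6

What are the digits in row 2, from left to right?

9, 8

17 in 2 cells must be {8,9}.
B1 = 15 − 6 = 9 completes the 15 across.
A2 = 15 − 6 = 9 completes the 15 down.
B2 = 17 − 9 = 8 completes the 17 across.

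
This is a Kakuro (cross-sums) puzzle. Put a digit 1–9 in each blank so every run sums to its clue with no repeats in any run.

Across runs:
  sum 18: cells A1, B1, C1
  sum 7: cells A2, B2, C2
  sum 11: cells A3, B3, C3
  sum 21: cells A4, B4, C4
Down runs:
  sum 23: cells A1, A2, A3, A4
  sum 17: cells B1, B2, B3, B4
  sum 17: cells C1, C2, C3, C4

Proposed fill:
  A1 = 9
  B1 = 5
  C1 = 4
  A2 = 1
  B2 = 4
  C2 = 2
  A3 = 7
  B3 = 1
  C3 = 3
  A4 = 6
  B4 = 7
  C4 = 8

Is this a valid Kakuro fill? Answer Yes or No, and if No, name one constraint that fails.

Across: 9+5+4=18; 1+4+2=7; 7+1+3=11; 6+7+8=21. Down: 9+1+7+6=23; 5+4+1+7=17; 4+2+3+8=17. No digit repeats within any run.

Yes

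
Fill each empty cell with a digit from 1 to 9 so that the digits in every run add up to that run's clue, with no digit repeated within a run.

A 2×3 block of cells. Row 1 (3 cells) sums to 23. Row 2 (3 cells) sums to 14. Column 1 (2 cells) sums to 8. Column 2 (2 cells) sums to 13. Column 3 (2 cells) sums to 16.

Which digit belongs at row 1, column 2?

23 in 3 cells must be {6,8,9}; 16 in 2 cells must be {7,9}.
The 23 across and the 8 down share only 6, so (1,1) = 6.
Given what's placed, (1,3) must be 9 to fit the 23 across and 16 down.
(2,1) = 8 − 6 = 2 completes the 8 down.
(2,3) = 16 − 9 = 7 completes the 16 down.
(1,2) = 23 − 15 = 8 completes the 23 across.
(2,2) = 14 − 9 = 5 completes the 14 across.

8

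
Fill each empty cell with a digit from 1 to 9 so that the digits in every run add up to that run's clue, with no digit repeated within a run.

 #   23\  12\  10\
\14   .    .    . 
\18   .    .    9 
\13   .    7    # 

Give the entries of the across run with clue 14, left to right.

23 in 3 cells must be {6,8,9}.
R1C3 = 10 − 9 = 1 completes the 10 down.
R3C1 = 13 − 7 = 6 completes the 13 across.
R1C2 = 4: the only remaining digit allowed by both the 14 across and the 12 down.
R2C1 = 8: the only remaining digit allowed by both the 18 across and the 23 down.
R2C2 = 18 − 17 = 1 completes the 18 across.
R1C1 = 14 − 5 = 9 completes the 14 across.

9 4 1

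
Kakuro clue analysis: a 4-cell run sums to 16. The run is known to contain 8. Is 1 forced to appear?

Yes

Every partition of 16 into 4 distinct digits under that restriction includes 1: {1,2,5,8}, {1,3,4,8}.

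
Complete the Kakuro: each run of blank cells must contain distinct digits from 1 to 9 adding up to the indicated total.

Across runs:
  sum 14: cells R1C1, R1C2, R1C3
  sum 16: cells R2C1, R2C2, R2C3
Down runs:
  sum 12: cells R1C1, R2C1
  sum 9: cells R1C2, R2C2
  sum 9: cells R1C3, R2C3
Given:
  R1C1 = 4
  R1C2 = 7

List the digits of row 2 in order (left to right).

R1C3 = 14 − 11 = 3 completes the 14 across.
R2C1 = 12 − 4 = 8 completes the 12 down.
R2C2 = 9 − 7 = 2 completes the 9 down.
R2C3 = 16 − 10 = 6 completes the 16 across.

8 2 6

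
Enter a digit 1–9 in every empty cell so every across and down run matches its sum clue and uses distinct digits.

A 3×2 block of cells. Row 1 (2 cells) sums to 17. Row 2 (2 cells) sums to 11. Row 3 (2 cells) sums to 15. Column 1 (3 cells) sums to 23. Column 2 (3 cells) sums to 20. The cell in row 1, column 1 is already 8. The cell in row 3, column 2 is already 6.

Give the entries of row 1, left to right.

8 9

17 in 2 cells must be {8,9}; 23 in 3 cells must be {6,8,9}.
(1,2) = 17 − 8 = 9 completes the 17 across.
(2,2) = 20 − 15 = 5 completes the 20 down.
(3,1) = 15 − 6 = 9 completes the 15 across.
(2,1) = 11 − 5 = 6 completes the 11 across.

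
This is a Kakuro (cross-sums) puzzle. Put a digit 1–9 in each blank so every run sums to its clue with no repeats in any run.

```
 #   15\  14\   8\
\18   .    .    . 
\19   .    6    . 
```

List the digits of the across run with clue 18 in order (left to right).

R1C2 = 14 − 6 = 8 completes the 14 down.
Given what's placed, R2C3 must be 5 to fit the 19 across and 8 down.
R1C3 = 8 − 5 = 3 completes the 8 down.
R2C1 = 19 − 11 = 8 completes the 19 across.
R1C1 = 18 − 11 = 7 completes the 18 across.

7 8 3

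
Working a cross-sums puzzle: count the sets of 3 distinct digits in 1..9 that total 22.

2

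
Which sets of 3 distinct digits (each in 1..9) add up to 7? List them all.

{1,2,4}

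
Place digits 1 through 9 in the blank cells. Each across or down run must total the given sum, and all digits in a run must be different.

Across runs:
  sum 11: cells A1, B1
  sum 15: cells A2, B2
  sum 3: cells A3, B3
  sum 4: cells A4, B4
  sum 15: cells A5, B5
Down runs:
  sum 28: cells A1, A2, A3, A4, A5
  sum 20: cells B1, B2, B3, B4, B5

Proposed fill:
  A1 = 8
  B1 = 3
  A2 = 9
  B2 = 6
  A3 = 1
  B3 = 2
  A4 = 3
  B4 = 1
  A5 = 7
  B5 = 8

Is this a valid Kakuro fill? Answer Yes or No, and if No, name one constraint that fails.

Yes

Across: 8+3=11; 9+6=15; 1+2=3; 3+1=4; 7+8=15. Down: 8+9+1+3+7=28; 3+6+2+1+8=20. No digit repeats within any run.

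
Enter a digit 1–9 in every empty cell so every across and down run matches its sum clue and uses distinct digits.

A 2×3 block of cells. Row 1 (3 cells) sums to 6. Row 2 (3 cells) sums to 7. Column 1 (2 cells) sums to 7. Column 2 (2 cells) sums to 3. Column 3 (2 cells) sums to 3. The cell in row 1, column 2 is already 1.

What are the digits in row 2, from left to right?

6 in 3 cells must be {1,2,3}; 7 in 3 cells must be {1,2,4}; 3 in 2 cells must be {1,2}.
(1,3) = 2: the only remaining digit allowed by both the 6 across and the 3 down.
(2,2) = 3 − 1 = 2 completes the 3 down.
(2,3) = 3 − 2 = 1 completes the 3 down.
(1,1) = 6 − 3 = 3 completes the 6 across.
(2,1) = 7 − 3 = 4 completes the 7 across.

4 2 1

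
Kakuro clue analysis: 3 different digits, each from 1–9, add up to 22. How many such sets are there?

2

3 distinct digits from 1–9 sum between 6 and 24.
Enumerating: {5,8,9}, {6,7,9}.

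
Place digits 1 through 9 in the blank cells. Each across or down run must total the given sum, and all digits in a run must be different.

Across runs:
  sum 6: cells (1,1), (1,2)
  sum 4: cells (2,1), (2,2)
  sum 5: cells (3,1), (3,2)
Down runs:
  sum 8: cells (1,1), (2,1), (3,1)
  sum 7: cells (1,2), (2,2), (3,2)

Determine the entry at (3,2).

4

4 in 2 cells must be {1,3}; 7 in 3 cells must be {1,2,4}.
The 4 across and the 7 down share only 1, so (2,2) = 1.
(2,1) = 4 − 1 = 3 completes the 4 across.
Nothing is forced directly, so branch on (1,1), whose candidates are 1 or 4. If (1,1) = 1: then (1,2) would have to be in {5} for the 6 across but in {2,4} for the 7 down — contradiction. So (1,1) = 4.
(1,2) = 6 − 4 = 2 completes the 6 across.
(3,1) = 8 − 7 = 1 completes the 8 down.
(3,2) = 5 − 1 = 4 completes the 5 across.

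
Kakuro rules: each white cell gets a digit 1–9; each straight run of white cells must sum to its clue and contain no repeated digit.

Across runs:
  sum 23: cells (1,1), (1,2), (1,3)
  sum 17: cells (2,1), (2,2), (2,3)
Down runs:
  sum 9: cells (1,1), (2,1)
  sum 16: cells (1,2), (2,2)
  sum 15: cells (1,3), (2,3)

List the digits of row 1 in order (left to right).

23 in 3 cells must be {6,8,9}; 16 in 2 cells must be {7,9}.
The 23 across and the 16 down share only 9, so (1,2) = 9.
(2,2) = 16 − 9 = 7 completes the 16 down.
Nothing is forced directly, so branch on (1,1), whose candidates are 6 or 8. If (1,1) = 6: that forces (1,3) = 8, after which (2,1) would have to be in {1,2,4,6,8,9} for the 17 across but in {3} for the 9 down — contradiction. So (1,1) = 8.
(1,3) = 23 − 17 = 6 completes the 23 across.
(2,1) = 9 − 8 = 1 completes the 9 down.
(2,3) = 17 − 8 = 9 completes the 17 across.

8 9 6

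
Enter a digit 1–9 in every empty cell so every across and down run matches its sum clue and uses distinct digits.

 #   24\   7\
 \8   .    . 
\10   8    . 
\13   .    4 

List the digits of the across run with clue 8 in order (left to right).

7 1

24 in 3 cells must be {7,8,9}; 7 in 3 cells must be {1,2,4}.
R1C1 = 7: the only remaining digit allowed by both the 8 across and the 24 down.
R1C2 = 8 − 7 = 1 completes the 8 across.
R2C2 = 10 − 8 = 2 completes the 10 across.
R3C1 = 13 − 4 = 9 completes the 13 across.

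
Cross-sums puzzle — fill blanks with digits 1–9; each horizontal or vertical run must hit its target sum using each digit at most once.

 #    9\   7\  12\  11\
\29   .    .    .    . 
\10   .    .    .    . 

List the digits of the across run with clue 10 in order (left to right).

29 in 4 cells must be {5,7,8,9}; 10 in 4 cells must be {1,2,3,4}.
Only 5 fits R1C2 under both its across sum 29 and down sum 7.
R2C2 = 7 − 5 = 2 completes the 7 down.
Nothing is forced directly, so branch on R1C1, whose candidates are 7 or 8. If R1C1 = 7: then R2C1 would have to be in {1,3,4} for the 10 across but in {2} for the 9 down — contradiction. So R1C1 = 8.
R2C1 = 9 − 8 = 1 completes the 9 down.
No cell is forced outright now. R2C3 can only be 3 or 4 (the digits allowed by both its 10 across and its 12 down). If R2C3 = 4: then R1C3 would have to be in {7,9} for the 29 across but in {8} for the 12 down — contradiction. So R2C3 = 3.
R1C3 = 12 − 3 = 9 completes the 12 down.
R1C4 = 29 − 22 = 7 completes the 29 across.
R2C4 = 10 − 6 = 4 completes the 10 across.

1, 2, 3, 4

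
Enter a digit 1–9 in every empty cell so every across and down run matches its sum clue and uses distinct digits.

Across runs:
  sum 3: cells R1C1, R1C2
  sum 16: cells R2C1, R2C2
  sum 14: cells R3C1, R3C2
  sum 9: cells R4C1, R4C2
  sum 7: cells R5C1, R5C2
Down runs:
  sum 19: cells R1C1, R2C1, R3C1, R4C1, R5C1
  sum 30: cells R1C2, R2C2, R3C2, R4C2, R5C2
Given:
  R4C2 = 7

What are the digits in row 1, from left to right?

1 2

3 in 2 cells must be {1,2}; 16 in 2 cells must be {7,9}.
Given what's placed, R2C2 must be 9 to fit the 16 across and 30 down.
R4C1 = 9 − 7 = 2 completes the 9 across.
Given what's placed, R1C1 must be 1 to fit the 3 across and 19 down.
R1C2 = 3 − 1 = 2 completes the 3 across.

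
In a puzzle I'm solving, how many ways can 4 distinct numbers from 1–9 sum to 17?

9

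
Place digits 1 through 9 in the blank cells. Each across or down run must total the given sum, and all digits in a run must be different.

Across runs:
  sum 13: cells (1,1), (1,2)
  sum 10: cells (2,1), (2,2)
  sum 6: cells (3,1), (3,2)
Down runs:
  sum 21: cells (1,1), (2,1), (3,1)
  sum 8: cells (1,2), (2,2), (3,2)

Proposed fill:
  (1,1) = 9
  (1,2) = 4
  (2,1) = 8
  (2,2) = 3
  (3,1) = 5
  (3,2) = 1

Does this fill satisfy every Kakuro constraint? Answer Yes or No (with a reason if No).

No — the across run (2,1)–(2,2) sums to 11, not 10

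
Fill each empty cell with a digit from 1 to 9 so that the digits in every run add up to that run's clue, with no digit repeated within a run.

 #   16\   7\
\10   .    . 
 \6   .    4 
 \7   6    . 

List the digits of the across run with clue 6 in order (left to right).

7 in 3 cells must be {1,2,4}.
R2C1 = 6 − 4 = 2 completes the 6 across.
R3C2 = 7 − 6 = 1 completes the 7 across.
R1C1 = 16 − 8 = 8 completes the 16 down.
R1C2 = 10 − 8 = 2 completes the 10 across.

2 4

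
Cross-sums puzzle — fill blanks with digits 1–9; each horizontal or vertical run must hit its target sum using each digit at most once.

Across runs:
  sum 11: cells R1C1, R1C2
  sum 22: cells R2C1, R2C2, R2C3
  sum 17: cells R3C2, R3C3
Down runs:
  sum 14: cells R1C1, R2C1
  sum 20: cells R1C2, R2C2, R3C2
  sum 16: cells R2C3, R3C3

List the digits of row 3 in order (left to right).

17 in 2 cells must be {8,9}; 16 in 2 cells must be {7,9}.
The 17 across and the 16 down share only 9, so R3C3 = 9.
R2C3 = 16 − 9 = 7 completes the 16 down.
R3C2 = 17 − 9 = 8 completes the 17 across.
R2C2 = 9: the only remaining digit allowed by both the 22 across and the 20 down.
R1C2 = 20 − 17 = 3 completes the 20 down.
R2C1 = 22 − 16 = 6 completes the 22 across.
R1C1 = 11 − 3 = 8 completes the 11 across.

8 9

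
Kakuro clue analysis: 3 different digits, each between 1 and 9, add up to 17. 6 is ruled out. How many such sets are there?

4

3 distinct digits from 1–9 sum between 6 and 24.
Dropping sets that contain 6.
Enumerating: {1,7,9}, {2,7,8}, {3,5,9}, {4,5,8}.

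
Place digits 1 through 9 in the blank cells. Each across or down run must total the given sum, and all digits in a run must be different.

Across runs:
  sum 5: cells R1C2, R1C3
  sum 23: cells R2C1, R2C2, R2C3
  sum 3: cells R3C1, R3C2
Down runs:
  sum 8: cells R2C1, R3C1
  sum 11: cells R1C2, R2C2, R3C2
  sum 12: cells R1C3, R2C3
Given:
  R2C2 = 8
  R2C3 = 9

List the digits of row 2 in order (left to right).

23 in 3 cells must be {6,8,9}; 3 in 2 cells must be {1,2}.
R1C3 = 12 − 9 = 3 completes the 12 down.
R2C1 = 23 − 17 = 6 completes the 23 across.
R3C1 = 8 − 6 = 2 completes the 8 down.
R3C2 = 3 − 2 = 1 completes the 3 across.
R1C2 = 5 − 3 = 2 completes the 5 across.

6 8 9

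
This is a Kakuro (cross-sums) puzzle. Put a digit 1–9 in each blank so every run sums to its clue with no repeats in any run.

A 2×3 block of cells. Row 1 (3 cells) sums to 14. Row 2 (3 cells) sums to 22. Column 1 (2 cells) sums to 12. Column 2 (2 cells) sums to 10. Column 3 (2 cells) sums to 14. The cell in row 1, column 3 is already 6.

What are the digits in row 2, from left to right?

5, 9, 8

(2,3) = 14 − 6 = 8 completes the 14 down.
Given what's placed, (2,2) must be 9 to fit the 22 across and 10 down.
(1,2) = 10 − 9 = 1 completes the 10 down.
(2,1) = 22 − 17 = 5 completes the 22 across.
(1,1) = 14 − 7 = 7 completes the 14 across.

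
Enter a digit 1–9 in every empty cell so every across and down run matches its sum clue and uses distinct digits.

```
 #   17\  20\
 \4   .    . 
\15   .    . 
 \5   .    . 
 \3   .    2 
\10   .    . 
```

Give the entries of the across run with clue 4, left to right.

3 1

4 in 2 cells must be {1,3}; 3 in 2 cells must be {1,2}.
R4C1 = 3 − 2 = 1 completes the 3 across.
R1C1 = 3: the only remaining digit allowed by both the 4 across and the 17 down.
R1C2 = 4 − 3 = 1 completes the 4 across.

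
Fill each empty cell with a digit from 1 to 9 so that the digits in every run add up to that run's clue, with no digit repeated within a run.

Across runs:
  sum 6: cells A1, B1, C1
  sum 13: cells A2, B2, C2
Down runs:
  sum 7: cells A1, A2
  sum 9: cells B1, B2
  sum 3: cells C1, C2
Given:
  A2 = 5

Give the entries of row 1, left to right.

6 in 3 cells must be {1,2,3}; 3 in 2 cells must be {1,2}.
A1 = 7 − 5 = 2 completes the 7 down.
Given what's placed, C1 must be 1 to fit the 6 across and 3 down.
C2 = 3 − 1 = 2 completes the 3 down.
B1 = 6 − 3 = 3 completes the 6 across.
B2 = 13 − 7 = 6 completes the 13 across.

2 3 1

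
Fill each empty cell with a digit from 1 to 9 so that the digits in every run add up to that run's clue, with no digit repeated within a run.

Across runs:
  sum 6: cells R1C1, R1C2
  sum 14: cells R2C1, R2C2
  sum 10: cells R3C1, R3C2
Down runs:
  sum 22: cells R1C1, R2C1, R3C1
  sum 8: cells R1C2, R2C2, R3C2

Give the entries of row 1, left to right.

5 1

The 6 across and the 22 down share only 5, so R1C1 = 5.
R1C2 = 6 − 5 = 1 completes the 6 across.
Given what's placed, R2C2 must be 5 to fit the 14 across and 8 down.
R3C2 = 8 − 6 = 2 completes the 8 down.
R2C1 = 14 − 5 = 9 completes the 14 across.
R3C1 = 10 − 2 = 8 completes the 10 across.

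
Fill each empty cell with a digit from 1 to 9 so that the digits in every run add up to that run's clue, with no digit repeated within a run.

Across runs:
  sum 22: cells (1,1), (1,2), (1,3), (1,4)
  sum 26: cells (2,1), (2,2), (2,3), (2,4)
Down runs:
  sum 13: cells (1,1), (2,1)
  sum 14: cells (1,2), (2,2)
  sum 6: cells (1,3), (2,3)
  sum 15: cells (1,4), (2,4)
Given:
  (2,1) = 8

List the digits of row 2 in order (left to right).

(1,1) = 13 − 8 = 5 completes the 13 down.
No cell is forced outright now. (1,2) can only be 6 or 8 or 9 (the digits allowed by both its 22 across and its 14 down). If (1,2) = 6: then (2,2) would have to be in {2,3,4,5,6,7,9} for the 26 across but in {8} for the 14 down — contradiction. If (1,2) = 8: that forces (1,3) = 2, (1,4) = 7, (2,2) = 6, after which (2,3) would have to be in {3,5,7,9} for the 26 across but in {4} for the 6 down — contradiction. So (1,2) = 9.
(2,2) = 14 − 9 = 5 completes the 14 down.
(2,3) = 4: the only remaining digit allowed by both the 26 across and the 6 down.
(2,4) = 26 − 17 = 9 completes the 26 across.
(1,3) = 6 − 4 = 2 completes the 6 down.
(1,4) = 22 − 16 = 6 completes the 22 across.

8 5 4 9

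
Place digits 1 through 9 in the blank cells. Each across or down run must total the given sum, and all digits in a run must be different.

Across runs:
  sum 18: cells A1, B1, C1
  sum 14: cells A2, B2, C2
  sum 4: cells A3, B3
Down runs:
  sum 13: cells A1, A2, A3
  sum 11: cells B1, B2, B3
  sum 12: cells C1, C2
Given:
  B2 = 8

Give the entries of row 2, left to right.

1, 8, 5

4 in 2 cells must be {1,3}.
B3 = 1: the only remaining digit allowed by both the 4 across and the 11 down.
B1 = 11 − 9 = 2 completes the 11 down.
A3 = 4 − 1 = 3 completes the 4 across.
A1 = 9: the only remaining digit allowed by both the 18 across and the 13 down.
C1 = 18 − 11 = 7 completes the 18 across.
A2 = 13 − 12 = 1 completes the 13 down.
C2 = 14 − 9 = 5 completes the 14 across.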